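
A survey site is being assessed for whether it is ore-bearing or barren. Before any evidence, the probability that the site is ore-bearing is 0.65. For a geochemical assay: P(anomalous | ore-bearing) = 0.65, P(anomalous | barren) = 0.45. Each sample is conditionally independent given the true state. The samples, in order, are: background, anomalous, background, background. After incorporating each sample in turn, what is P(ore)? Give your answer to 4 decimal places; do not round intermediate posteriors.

0.4087

After 'background': P(ore) = 0.35·0.6500 / (0.35·0.6500 + 0.55·0.3500) ≈ 0.5417
After 'anomalous': P(ore) = 0.65·0.5417 / (0.65·0.5417 + 0.45·0.4583) ≈ 0.6306
After 'background': P(ore) = 0.35·0.6306 / (0.35·0.6306 + 0.55·0.3694) ≈ 0.5207
After 'background': P(ore) = 0.35·0.5207 / (0.35·0.5207 + 0.55·0.4793) ≈ 0.4087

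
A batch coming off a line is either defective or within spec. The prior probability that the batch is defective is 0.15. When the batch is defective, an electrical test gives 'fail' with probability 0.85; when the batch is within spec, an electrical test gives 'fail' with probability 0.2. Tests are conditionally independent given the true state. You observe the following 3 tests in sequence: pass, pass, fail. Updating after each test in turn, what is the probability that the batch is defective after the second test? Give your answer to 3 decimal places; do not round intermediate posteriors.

After 'pass': P(defective) = 0.15·0.1500 / (0.15·0.1500 + 0.8·0.8500) ≈ 0.0320
After 'pass': P(defective) = 0.15·0.0320 / (0.15·0.0320 + 0.8·0.9680) ≈ 0.0062

0.006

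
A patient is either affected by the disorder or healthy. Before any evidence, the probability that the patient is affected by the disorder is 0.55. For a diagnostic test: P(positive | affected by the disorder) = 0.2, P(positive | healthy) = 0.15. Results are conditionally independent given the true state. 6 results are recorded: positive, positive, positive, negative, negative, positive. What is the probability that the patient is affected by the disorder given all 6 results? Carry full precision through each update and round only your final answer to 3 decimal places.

After 'positive': P(affected) = 0.2·0.5500 / (0.2·0.5500 + 0.15·0.4500) ≈ 0.6197
After 'positive': P(affected) = 0.2·0.6197 / (0.2·0.6197 + 0.15·0.3803) ≈ 0.6848
After 'positive': P(affected) = 0.2·0.6848 / (0.2·0.6848 + 0.15·0.3152) ≈ 0.7434
After 'negative': P(affected) = 0.8·0.7434 / (0.8·0.7434 + 0.85·0.2566) ≈ 0.7317
After 'negative': P(affected) = 0.8·0.7317 / (0.8·0.7317 + 0.85·0.2683) ≈ 0.7196
After 'positive': P(affected) = 0.2·0.7196 / (0.2·0.7196 + 0.15·0.2804) ≈ 0.7738

0.774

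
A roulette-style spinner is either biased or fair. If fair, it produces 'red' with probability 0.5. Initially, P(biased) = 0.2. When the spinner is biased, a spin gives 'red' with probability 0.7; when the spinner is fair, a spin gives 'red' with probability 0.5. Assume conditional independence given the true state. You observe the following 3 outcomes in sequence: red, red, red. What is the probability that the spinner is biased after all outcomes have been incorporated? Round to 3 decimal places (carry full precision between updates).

0.407

Each posterior becomes the prior for the next update.
After 'red': P(biased) = 0.7·0.2000 / (0.7·0.2000 + 0.5·0.8000) ≈ 0.2593
After 'red': P(biased) = 0.7·0.2593 / (0.7·0.2593 + 0.5·0.7407) ≈ 0.3289
After 'red': P(biased) = 0.7·0.3289 / (0.7·0.3289 + 0.5·0.6711) ≈ 0.4069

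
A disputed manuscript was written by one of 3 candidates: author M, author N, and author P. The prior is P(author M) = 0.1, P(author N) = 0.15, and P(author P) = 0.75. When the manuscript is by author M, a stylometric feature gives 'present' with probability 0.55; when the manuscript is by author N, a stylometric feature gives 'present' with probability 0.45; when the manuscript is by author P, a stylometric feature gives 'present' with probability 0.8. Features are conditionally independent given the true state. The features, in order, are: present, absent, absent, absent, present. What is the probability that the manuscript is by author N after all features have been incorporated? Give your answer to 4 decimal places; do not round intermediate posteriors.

After 'present': normaliser = 0.55·0.1000 + 0.45·0.1500 + 0.8·0.7500; P(author M) ≈ 0.0761, P(author N) ≈ 0.0934, P(author P) ≈ 0.8304
After 'absent': normaliser = 0.45·0.0761 + 0.55·0.0934 + 0.2·0.8304; P(author M) ≈ 0.1361, P(author N) ≈ 0.2041, P(author P) ≈ 0.6598
After 'absent': normaliser = 0.45·0.1361 + 0.55·0.2041 + 0.2·0.6598; P(author M) ≈ 0.2005, P(author N) ≈ 0.3675, P(author P) ≈ 0.4320
After 'absent': normaliser = 0.45·0.2005 + 0.55·0.3675 + 0.2·0.4320; P(author M) ≈ 0.2382, P(author N) ≈ 0.5337, P(author P) ≈ 0.2281
After 'present': normaliser = 0.55·0.2382 + 0.45·0.5337 + 0.8·0.2281; P(author M) ≈ 0.2366, P(author N) ≈ 0.4338, P(author P) ≈ 0.3296

0.4338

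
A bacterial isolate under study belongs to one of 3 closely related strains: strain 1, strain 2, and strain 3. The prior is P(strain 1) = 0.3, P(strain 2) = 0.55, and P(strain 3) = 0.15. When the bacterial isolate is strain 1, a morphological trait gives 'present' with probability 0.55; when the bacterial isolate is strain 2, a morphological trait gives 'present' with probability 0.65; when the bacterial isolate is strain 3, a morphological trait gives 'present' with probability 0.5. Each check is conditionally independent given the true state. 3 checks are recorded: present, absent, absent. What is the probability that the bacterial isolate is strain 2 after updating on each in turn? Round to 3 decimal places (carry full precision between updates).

0.456

Apply Bayes' rule sequentially, carrying P(strain 2) forward.
After 'present': normaliser = 0.55·0.3000 + 0.65·0.5500 + 0.5·0.1500; P(strain 1) ≈ 0.2762, P(strain 2) ≈ 0.5983, P(strain 3) ≈ 0.1255
After 'absent': normaliser = 0.45·0.2762 + 0.35·0.5983 + 0.5·0.1255; P(strain 1) ≈ 0.3135, P(strain 2) ≈ 0.5282, P(strain 3) ≈ 0.1583
After 'absent': normaliser = 0.45·0.3135 + 0.35·0.5282 + 0.5·0.1583; P(strain 1) ≈ 0.3482, P(strain 2) ≈ 0.4564, P(strain 3) ≈ 0.1954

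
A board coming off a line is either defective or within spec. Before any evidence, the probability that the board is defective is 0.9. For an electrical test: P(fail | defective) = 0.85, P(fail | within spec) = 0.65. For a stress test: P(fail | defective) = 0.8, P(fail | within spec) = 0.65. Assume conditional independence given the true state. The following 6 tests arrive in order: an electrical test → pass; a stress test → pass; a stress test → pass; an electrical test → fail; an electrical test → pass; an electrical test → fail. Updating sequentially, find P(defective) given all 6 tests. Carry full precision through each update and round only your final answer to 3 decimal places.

After an electrical test='pass': P(defective) = 0.15·0.9000 / (0.15·0.9000 + 0.35·0.1000) ≈ 0.7941
After a stress test='pass': P(defective) = 0.2·0.7941 / (0.2·0.7941 + 0.35·0.2059) ≈ 0.6879
After a stress test='pass': P(defective) = 0.2·0.6879 / (0.2·0.6879 + 0.35·0.3121) ≈ 0.5574
After an electrical test='fail': P(defective) = 0.85·0.5574 / (0.85·0.5574 + 0.65·0.4426) ≈ 0.6222
After an electrical test='pass': P(defective) = 0.15·0.6222 / (0.15·0.6222 + 0.35·0.3778) ≈ 0.4138
After an electrical test='fail': P(defective) = 0.85·0.4138 / (0.85·0.4138 + 0.65·0.5862) ≈ 0.4800

0.480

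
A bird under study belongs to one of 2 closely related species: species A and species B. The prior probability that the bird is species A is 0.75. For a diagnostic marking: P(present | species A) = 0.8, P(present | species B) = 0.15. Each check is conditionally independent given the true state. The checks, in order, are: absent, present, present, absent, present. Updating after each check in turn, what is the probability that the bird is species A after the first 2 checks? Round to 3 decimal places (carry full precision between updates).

After 'absent': P(species A) = 0.2·0.7500 / (0.2·0.7500 + 0.85·0.2500) ≈ 0.4138
After 'present': P(species A) = 0.8·0.4138 / (0.8·0.4138 + 0.15·0.5862) ≈ 0.7901

0.790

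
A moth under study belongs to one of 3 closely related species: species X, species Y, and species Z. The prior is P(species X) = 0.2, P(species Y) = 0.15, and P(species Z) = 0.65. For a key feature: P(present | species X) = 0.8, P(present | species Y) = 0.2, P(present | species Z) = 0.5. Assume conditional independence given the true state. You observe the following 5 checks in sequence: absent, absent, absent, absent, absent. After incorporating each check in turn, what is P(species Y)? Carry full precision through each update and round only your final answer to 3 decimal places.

0.707

Each posterior becomes the prior for the next update.
After 'absent': normaliser = 0.2·0.2000 + 0.8·0.1500 + 0.5·0.6500; P(species X) ≈ 0.0825, P(species Y) ≈ 0.2474, P(species Z) ≈ 0.6701
After 'absent': normaliser = 0.2·0.0825 + 0.8·0.2474 + 0.5·0.6701; P(species X) ≈ 0.0300, P(species Y) ≈ 0.3602, P(species Z) ≈ 0.6098
After 'absent': normaliser = 0.2·0.0300 + 0.8·0.3602 + 0.5·0.6098; P(species X) ≈ 0.0100, P(species Y) ≈ 0.4811, P(species Z) ≈ 0.5089
After 'absent': normaliser = 0.2·0.0100 + 0.8·0.4811 + 0.5·0.5089; P(species X) ≈ 0.0031, P(species Y) ≈ 0.6001, P(species Z) ≈ 0.3968
After 'absent': normaliser = 0.2·0.0031 + 0.8·0.6001 + 0.5·0.3968; P(species X) ≈ 0.0009, P(species Y) ≈ 0.7069, P(species Z) ≈ 0.2921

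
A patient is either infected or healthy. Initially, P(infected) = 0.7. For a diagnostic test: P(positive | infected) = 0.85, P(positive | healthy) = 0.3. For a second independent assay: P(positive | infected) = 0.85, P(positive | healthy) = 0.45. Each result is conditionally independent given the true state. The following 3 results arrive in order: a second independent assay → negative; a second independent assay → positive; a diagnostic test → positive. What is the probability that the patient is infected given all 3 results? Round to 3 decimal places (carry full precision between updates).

After a second independent assay='negative': P(infected) = 0.15·0.7000 / (0.15·0.7000 + 0.55·0.3000) ≈ 0.3889
After a second independent assay='positive': P(infected) = 0.85·0.3889 / (0.85·0.3889 + 0.45·0.6111) ≈ 0.5459
After a diagnostic test='positive': P(infected) = 0.85·0.5459 / (0.85·0.5459 + 0.3·0.4541) ≈ 0.7730

0.773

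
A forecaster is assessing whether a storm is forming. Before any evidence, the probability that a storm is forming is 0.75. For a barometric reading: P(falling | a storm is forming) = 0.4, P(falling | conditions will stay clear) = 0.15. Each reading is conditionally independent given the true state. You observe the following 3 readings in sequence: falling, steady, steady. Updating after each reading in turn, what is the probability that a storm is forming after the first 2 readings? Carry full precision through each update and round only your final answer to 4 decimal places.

After 'falling': P(storm) = 0.4·0.7500 / (0.4·0.7500 + 0.15·0.2500) ≈ 0.8889
After 'steady': P(storm) = 0.6·0.8889 / (0.6·0.8889 + 0.85·0.1111) ≈ 0.8496

0.8496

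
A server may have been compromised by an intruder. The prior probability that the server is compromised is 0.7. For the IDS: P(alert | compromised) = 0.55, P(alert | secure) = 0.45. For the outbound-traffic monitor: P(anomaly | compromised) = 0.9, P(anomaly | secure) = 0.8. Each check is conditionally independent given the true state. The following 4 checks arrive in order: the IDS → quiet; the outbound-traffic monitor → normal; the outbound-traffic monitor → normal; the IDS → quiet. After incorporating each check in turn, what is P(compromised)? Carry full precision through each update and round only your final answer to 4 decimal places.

0.2808

Each posterior becomes the prior for the next update.
After the IDS='quiet': P(compromised) = 0.45·0.7000 / (0.45·0.7000 + 0.55·0.3000) ≈ 0.6562
After the outbound-traffic monitor='normal': P(compromised) = 0.1·0.6562 / (0.1·0.6562 + 0.2·0.3438) ≈ 0.4884
After the outbound-traffic monitor='normal': P(compromised) = 0.1·0.4884 / (0.1·0.4884 + 0.2·0.5116) ≈ 0.3231
After the IDS='quiet': P(compromised) = 0.45·0.3231 / (0.45·0.3231 + 0.55·0.6769) ≈ 0.2808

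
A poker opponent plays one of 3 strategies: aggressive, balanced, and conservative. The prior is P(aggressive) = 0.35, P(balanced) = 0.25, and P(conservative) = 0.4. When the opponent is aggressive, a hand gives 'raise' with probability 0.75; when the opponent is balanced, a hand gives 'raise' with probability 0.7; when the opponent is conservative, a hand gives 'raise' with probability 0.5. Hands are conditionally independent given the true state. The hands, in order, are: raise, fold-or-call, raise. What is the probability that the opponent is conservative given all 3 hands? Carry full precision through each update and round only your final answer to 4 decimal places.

Apply Bayes' rule sequentially, carrying P(conservative) forward.
After 'raise': normaliser = 0.75·0.3500 + 0.7·0.2500 + 0.5·0.4000; P(aggressive) ≈ 0.4118, P(balanced) ≈ 0.2745, P(conservative) ≈ 0.3137
After 'fold-or-call': normaliser = 0.25·0.4118 + 0.3·0.2745 + 0.5·0.3137; P(aggressive) ≈ 0.3009, P(balanced) ≈ 0.2407, P(conservative) ≈ 0.4585
After 'raise': normaliser = 0.75·0.3009 + 0.7·0.2407 + 0.5·0.4585; P(aggressive) ≈ 0.3620, P(balanced) ≈ 0.2703, P(conservative) ≈ 0.3677

0.3677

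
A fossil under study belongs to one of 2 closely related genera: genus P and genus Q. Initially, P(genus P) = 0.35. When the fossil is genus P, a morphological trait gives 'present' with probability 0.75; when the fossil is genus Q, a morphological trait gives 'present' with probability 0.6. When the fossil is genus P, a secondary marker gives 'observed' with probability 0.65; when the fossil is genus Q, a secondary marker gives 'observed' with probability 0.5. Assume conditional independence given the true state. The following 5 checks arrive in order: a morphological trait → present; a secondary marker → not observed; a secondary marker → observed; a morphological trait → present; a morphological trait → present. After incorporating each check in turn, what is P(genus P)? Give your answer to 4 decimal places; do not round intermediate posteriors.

Apply Bayes' rule sequentially, carrying P(genus P) forward.
After a morphological trait='present': P(genus P) = 0.75·0.3500 / (0.75·0.3500 + 0.6·0.6500) ≈ 0.4023
After a secondary marker='not observed': P(genus P) = 0.35·0.4023 / (0.35·0.4023 + 0.5·0.5977) ≈ 0.3203
After a secondary marker='observed': P(genus P) = 0.65·0.3203 / (0.65·0.3203 + 0.5·0.6797) ≈ 0.3798
After a morphological trait='present': P(genus P) = 0.75·0.3798 / (0.75·0.3798 + 0.6·0.6202) ≈ 0.4336
After a morphological trait='present': P(genus P) = 0.75·0.4336 / (0.75·0.4336 + 0.6·0.5664) ≈ 0.4890

0.4890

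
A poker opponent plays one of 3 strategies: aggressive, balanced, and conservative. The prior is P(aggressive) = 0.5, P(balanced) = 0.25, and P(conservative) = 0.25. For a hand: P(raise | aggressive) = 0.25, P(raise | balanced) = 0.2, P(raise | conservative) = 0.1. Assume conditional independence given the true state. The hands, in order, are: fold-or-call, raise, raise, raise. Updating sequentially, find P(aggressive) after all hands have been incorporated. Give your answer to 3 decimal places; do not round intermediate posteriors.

0.763

Apply Bayes' rule sequentially, carrying P(aggressive) forward.
After 'fold-or-call': normaliser = 0.75·0.5000 + 0.8·0.2500 + 0.9·0.2500; P(aggressive) ≈ 0.4688, P(balanced) ≈ 0.2500, P(conservative) ≈ 0.2812
After 'raise': normaliser = 0.25·0.4688 + 0.2·0.2500 + 0.1·0.2812; P(aggressive) ≈ 0.6000, P(balanced) ≈ 0.2560, P(conservative) ≈ 0.1440
After 'raise': normaliser = 0.25·0.6000 + 0.2·0.2560 + 0.1·0.1440; P(aggressive) ≈ 0.6957, P(balanced) ≈ 0.2375, P(conservative) ≈ 0.0668
After 'raise': normaliser = 0.25·0.6957 + 0.2·0.2375 + 0.1·0.0668; P(aggressive) ≈ 0.7625, P(balanced) ≈ 0.2082, P(conservative) ≈ 0.0293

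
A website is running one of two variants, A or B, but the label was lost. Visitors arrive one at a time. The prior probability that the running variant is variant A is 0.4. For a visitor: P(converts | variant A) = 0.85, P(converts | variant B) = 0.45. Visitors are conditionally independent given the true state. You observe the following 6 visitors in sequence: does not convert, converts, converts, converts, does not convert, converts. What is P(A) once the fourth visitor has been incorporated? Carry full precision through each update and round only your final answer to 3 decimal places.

0.551

After 'does not convert': P(A) = 0.15·0.4000 / (0.15·0.4000 + 0.55·0.6000) ≈ 0.1538
After 'converts': P(A) = 0.85·0.1538 / (0.85·0.1538 + 0.45·0.8462) ≈ 0.2556
After 'converts': P(A) = 0.85·0.2556 / (0.85·0.2556 + 0.45·0.7444) ≈ 0.3935
After 'converts': P(A) = 0.85·0.3935 / (0.85·0.3935 + 0.45·0.6065) ≈ 0.5506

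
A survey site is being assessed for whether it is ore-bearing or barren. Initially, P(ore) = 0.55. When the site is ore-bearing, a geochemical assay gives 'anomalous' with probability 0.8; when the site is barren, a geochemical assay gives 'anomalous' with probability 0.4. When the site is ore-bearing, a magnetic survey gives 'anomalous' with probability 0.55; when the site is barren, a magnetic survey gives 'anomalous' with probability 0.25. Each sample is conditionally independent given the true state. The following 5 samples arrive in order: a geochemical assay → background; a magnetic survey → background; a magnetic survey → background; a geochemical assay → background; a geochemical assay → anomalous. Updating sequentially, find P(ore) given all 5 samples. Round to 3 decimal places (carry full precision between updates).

0.089

Each posterior becomes the prior for the next update.
After a geochemical assay='background': P(ore) = 0.2·0.5500 / (0.2·0.5500 + 0.6·0.4500) ≈ 0.2895
After a magnetic survey='background': P(ore) = 0.45·0.2895 / (0.45·0.2895 + 0.75·0.7105) ≈ 0.1964
After a magnetic survey='background': P(ore) = 0.45·0.1964 / (0.45·0.1964 + 0.75·0.8036) ≈ 0.1279
After a geochemical assay='background': P(ore) = 0.2·0.1279 / (0.2·0.1279 + 0.6·0.8721) ≈ 0.0466
After a geochemical assay='anomalous': P(ore) = 0.8·0.0466 / (0.8·0.0466 + 0.4·0.9534) ≈ 0.0891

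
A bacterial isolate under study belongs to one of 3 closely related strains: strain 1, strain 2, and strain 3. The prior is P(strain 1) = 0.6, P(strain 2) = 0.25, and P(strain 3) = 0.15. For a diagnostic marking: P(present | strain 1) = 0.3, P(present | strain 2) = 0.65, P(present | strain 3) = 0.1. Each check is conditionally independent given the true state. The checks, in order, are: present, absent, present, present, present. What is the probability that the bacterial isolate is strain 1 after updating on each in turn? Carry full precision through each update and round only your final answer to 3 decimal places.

Apply Bayes' rule sequentially, carrying P(strain 1) forward.
After 'present': normaliser = 0.3·0.6000 + 0.65·0.2500 + 0.1·0.1500; P(strain 1) ≈ 0.5035, P(strain 2) ≈ 0.4545, P(strain 3) ≈ 0.0420
After 'absent': normaliser = 0.7·0.5035 + 0.35·0.4545 + 0.9·0.0420; P(strain 1) ≈ 0.6416, P(strain 2) ≈ 0.2896, P(strain 3) ≈ 0.0687
After 'present': normaliser = 0.3·0.6416 + 0.65·0.2896 + 0.1·0.0687; P(strain 1) ≈ 0.4966, P(strain 2) ≈ 0.4857, P(strain 3) ≈ 0.0177
After 'present': normaliser = 0.3·0.4966 + 0.65·0.4857 + 0.1·0.0177; P(strain 1) ≈ 0.3194, P(strain 2) ≈ 0.6768, P(strain 3) ≈ 0.0038
After 'present': normaliser = 0.3·0.3194 + 0.65·0.6768 + 0.1·0.0038; P(strain 1) ≈ 0.1787, P(strain 2) ≈ 0.8206, P(strain 3) ≈ 0.0007

0.179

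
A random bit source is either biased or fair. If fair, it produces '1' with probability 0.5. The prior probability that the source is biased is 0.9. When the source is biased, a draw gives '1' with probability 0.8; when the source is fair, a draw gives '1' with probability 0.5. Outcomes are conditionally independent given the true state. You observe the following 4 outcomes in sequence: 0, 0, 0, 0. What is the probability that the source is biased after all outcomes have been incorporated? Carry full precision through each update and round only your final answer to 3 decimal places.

0.187

After '0': P(biased) = 0.2·0.9000 / (0.2·0.9000 + 0.5·0.1000) ≈ 0.7826
After '0': P(biased) = 0.2·0.7826 / (0.2·0.7826 + 0.5·0.2174) ≈ 0.5902
After '0': P(biased) = 0.2·0.5902 / (0.2·0.5902 + 0.5·0.4098) ≈ 0.3655
After '0': P(biased) = 0.2·0.3655 / (0.2·0.3655 + 0.5·0.6345) ≈ 0.1873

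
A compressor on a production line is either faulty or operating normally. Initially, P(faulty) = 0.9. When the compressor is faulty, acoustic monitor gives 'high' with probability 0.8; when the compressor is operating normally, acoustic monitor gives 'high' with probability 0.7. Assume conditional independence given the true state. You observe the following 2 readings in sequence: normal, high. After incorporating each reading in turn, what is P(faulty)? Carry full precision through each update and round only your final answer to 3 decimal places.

0.873

After 'normal': P(faulty) = 0.2·0.9000 / (0.2·0.9000 + 0.3·0.1000) ≈ 0.8571
After 'high': P(faulty) = 0.8·0.8571 / (0.8·0.8571 + 0.7·0.1429) ≈ 0.8727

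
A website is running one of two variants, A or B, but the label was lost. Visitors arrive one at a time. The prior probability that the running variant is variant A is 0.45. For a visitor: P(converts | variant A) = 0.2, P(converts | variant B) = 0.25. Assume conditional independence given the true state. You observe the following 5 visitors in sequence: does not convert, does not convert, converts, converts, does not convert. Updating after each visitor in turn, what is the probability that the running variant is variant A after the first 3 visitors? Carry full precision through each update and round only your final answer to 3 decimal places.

0.427

After 'does not convert': P(A) = 0.8·0.4500 / (0.8·0.4500 + 0.75·0.5500) ≈ 0.4660
After 'does not convert': P(A) = 0.8·0.4660 / (0.8·0.4660 + 0.75·0.5340) ≈ 0.4821
After 'converts': P(A) = 0.2·0.4821 / (0.2·0.4821 + 0.25·0.5179) ≈ 0.4268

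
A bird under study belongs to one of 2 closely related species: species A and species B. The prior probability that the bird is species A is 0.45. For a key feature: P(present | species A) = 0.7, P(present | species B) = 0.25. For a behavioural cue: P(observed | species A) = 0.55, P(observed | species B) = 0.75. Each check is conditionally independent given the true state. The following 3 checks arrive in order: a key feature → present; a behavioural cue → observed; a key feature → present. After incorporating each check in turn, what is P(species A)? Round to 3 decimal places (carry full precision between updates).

0.825

After a key feature='present': P(species A) = 0.7·0.4500 / (0.7·0.4500 + 0.25·0.5500) ≈ 0.6961
After a behavioural cue='observed': P(species A) = 0.55·0.6961 / (0.55·0.6961 + 0.75·0.3039) ≈ 0.6269
After a key feature='present': P(species A) = 0.7·0.6269 / (0.7·0.6269 + 0.25·0.3731) ≈ 0.8247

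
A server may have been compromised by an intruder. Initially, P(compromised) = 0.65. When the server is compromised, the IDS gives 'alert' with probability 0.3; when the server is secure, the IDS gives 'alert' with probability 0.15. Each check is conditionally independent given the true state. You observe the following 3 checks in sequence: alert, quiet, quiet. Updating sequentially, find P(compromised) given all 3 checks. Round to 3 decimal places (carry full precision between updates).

After 'alert': P(compromised) = 0.3·0.6500 / (0.3·0.6500 + 0.15·0.3500) ≈ 0.7879
After 'quiet': P(compromised) = 0.7·0.7879 / (0.7·0.7879 + 0.85·0.2121) ≈ 0.7536
After 'quiet': P(compromised) = 0.7·0.7536 / (0.7·0.7536 + 0.85·0.2464) ≈ 0.7158

0.716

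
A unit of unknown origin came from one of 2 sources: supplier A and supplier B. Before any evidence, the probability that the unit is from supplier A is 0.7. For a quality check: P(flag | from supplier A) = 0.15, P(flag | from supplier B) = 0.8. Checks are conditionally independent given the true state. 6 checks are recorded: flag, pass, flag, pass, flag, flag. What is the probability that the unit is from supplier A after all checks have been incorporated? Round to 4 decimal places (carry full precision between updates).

0.0495

Apply Bayes' rule sequentially, carrying P(supplier A) forward.
After 'flag': P(supplier A) = 0.15·0.7000 / (0.15·0.7000 + 0.8·0.3000) ≈ 0.3043
After 'pass': P(supplier A) = 0.85·0.3043 / (0.85·0.3043 + 0.2·0.6957) ≈ 0.6503
After 'flag': P(supplier A) = 0.15·0.6503 / (0.15·0.6503 + 0.8·0.3497) ≈ 0.2585
After 'pass': P(supplier A) = 0.85·0.2585 / (0.85·0.2585 + 0.2·0.7415) ≈ 0.5970
After 'flag': P(supplier A) = 0.15·0.5970 / (0.15·0.5970 + 0.8·0.4030) ≈ 0.2174
After 'flag': P(supplier A) = 0.15·0.2174 / (0.15·0.2174 + 0.8·0.7826) ≈ 0.0495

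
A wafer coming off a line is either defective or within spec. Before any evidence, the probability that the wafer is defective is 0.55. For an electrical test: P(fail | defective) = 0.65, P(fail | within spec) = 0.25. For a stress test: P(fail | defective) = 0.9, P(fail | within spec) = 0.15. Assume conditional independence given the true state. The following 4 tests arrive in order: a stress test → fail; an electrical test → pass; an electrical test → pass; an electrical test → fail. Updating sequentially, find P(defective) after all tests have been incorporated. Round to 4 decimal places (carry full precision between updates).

Each posterior becomes the prior for the next update.
After a stress test='fail': P(defective) = 0.9·0.5500 / (0.9·0.5500 + 0.15·0.4500) ≈ 0.8800
After an electrical test='pass': P(defective) = 0.35·0.8800 / (0.35·0.8800 + 0.75·0.1200) ≈ 0.7739
After an electrical test='pass': P(defective) = 0.35·0.7739 / (0.35·0.7739 + 0.75·0.2261) ≈ 0.6149
After an electrical test='fail': P(defective) = 0.65·0.6149 / (0.65·0.6149 + 0.25·0.3851) ≈ 0.8059

0.8059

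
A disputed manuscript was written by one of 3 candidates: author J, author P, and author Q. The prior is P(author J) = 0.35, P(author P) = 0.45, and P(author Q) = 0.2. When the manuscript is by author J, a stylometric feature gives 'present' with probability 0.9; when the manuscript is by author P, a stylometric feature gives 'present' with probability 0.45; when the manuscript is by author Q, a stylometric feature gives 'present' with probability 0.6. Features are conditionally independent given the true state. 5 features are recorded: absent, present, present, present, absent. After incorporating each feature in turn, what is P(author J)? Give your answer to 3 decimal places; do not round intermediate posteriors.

After 'absent': normaliser = 0.1·0.3500 + 0.55·0.4500 + 0.4·0.2000; P(author J) ≈ 0.0966, P(author P) ≈ 0.6828, P(author Q) ≈ 0.2207
After 'present': normaliser = 0.9·0.0966 + 0.45·0.6828 + 0.6·0.2207; P(author J) ≈ 0.1650, P(author P) ≈ 0.5835, P(author Q) ≈ 0.2515
After 'present': normaliser = 0.9·0.1650 + 0.45·0.5835 + 0.6·0.2515; P(author J) ≈ 0.2643, P(author P) ≈ 0.4672, P(author Q) ≈ 0.2685
After 'present': normaliser = 0.9·0.2643 + 0.45·0.4672 + 0.6·0.2685; P(author J) ≈ 0.3904, P(author P) ≈ 0.3451, P(author Q) ≈ 0.2644
After 'absent': normaliser = 0.1·0.3904 + 0.55·0.3451 + 0.4·0.2644; P(author J) ≈ 0.1167, P(author P) ≈ 0.5672, P(author Q) ≈ 0.3161

0.117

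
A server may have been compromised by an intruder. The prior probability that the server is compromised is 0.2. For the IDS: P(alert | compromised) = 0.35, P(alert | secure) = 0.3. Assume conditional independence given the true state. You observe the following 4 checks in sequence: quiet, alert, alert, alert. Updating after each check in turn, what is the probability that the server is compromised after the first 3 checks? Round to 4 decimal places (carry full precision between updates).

0.2401

After 'quiet': P(compromised) = 0.65·0.2000 / (0.65·0.2000 + 0.7·0.8000) ≈ 0.1884
After 'alert': P(compromised) = 0.35·0.1884 / (0.35·0.1884 + 0.3·0.8116) ≈ 0.2131
After 'alert': P(compromised) = 0.35·0.2131 / (0.35·0.2131 + 0.3·0.7869) ≈ 0.2401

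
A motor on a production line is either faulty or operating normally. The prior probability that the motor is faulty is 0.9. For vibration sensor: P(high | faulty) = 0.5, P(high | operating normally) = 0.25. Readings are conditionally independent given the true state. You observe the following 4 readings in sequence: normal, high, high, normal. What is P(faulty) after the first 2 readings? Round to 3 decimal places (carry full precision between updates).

Each posterior becomes the prior for the next update.
After 'normal': P(faulty) = 0.5·0.9000 / (0.5·0.9000 + 0.75·0.1000) ≈ 0.8571
After 'high': P(faulty) = 0.5·0.8571 / (0.5·0.8571 + 0.25·0.1429) ≈ 0.9231

0.923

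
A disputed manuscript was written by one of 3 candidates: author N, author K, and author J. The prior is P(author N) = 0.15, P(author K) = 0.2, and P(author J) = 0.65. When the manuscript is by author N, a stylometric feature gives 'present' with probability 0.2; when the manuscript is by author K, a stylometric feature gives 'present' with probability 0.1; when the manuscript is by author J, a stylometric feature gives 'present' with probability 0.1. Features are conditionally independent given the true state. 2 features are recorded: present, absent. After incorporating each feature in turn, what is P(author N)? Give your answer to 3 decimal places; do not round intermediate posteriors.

0.239

After 'present': normaliser = 0.2·0.1500 + 0.1·0.2000 + 0.1·0.6500; P(author N) ≈ 0.2609, P(author K) ≈ 0.1739, P(author J) ≈ 0.5652
After 'absent': normaliser = 0.8·0.2609 + 0.9·0.1739 + 0.9·0.5652; P(author N) ≈ 0.2388, P(author K) ≈ 0.1791, P(author J) ≈ 0.5821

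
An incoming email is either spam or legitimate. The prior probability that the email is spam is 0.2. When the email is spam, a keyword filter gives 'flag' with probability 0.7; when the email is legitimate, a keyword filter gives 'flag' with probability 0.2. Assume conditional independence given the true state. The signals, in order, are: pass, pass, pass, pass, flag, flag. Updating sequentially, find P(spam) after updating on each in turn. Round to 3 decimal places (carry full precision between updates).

After 'pass': P(spam) = 0.3·0.2000 / (0.3·0.2000 + 0.8·0.8000) ≈ 0.0857
After 'pass': P(spam) = 0.3·0.0857 / (0.3·0.0857 + 0.8·0.9143) ≈ 0.0340
After 'pass': P(spam) = 0.3·0.0340 / (0.3·0.0340 + 0.8·0.9660) ≈ 0.0130
After 'pass': P(spam) = 0.3·0.0130 / (0.3·0.0130 + 0.8·0.9870) ≈ 0.0049
After 'flag': P(spam) = 0.7·0.0049 / (0.7·0.0049 + 0.2·0.9951) ≈ 0.0170
After 'flag': P(spam) = 0.7·0.0170 / (0.7·0.0170 + 0.2·0.9830) ≈ 0.0571

0.057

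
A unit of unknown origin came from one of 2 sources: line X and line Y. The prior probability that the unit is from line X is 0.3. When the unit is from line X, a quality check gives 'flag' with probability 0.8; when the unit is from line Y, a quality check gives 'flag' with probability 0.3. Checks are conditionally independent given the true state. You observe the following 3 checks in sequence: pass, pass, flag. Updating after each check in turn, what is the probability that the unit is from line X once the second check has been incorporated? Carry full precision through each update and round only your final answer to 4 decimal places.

After 'pass': P(line X) = 0.2·0.3000 / (0.2·0.3000 + 0.7·0.7000) ≈ 0.1091
After 'pass': P(line X) = 0.2·0.1091 / (0.2·0.1091 + 0.7·0.8909) ≈ 0.0338

0.0338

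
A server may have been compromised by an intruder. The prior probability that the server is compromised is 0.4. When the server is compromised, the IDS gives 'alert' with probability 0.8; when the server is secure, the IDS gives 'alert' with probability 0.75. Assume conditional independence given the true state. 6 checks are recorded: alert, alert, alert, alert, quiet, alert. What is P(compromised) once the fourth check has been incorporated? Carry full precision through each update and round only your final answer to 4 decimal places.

0.4632

Each posterior becomes the prior for the next update.
After 'alert': P(compromised) = 0.8·0.4000 / (0.8·0.4000 + 0.75·0.6000) ≈ 0.4156
After 'alert': P(compromised) = 0.8·0.4156 / (0.8·0.4156 + 0.75·0.5844) ≈ 0.4313
After 'alert': P(compromised) = 0.8·0.4313 / (0.8·0.4313 + 0.75·0.5687) ≈ 0.4472
After 'alert': P(compromised) = 0.8·0.4472 / (0.8·0.4472 + 0.75·0.5528) ≈ 0.4632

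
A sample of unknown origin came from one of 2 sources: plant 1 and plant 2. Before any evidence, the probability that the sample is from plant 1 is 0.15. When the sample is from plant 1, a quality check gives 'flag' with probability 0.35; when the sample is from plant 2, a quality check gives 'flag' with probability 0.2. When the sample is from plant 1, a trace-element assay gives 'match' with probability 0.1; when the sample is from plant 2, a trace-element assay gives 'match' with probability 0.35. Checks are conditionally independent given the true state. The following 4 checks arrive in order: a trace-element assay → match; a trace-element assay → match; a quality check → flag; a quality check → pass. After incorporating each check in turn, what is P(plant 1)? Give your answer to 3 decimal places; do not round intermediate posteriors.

0.020

After a trace-element assay='match': P(plant 1) = 0.1·0.1500 / (0.1·0.1500 + 0.35·0.8500) ≈ 0.0480
After a trace-element assay='match': P(plant 1) = 0.1·0.0480 / (0.1·0.0480 + 0.35·0.9520) ≈ 0.0142
After a quality check='flag': P(plant 1) = 0.35·0.0142 / (0.35·0.0142 + 0.2·0.9858) ≈ 0.0246
After a quality check='pass': P(plant 1) = 0.65·0.0246 / (0.65·0.0246 + 0.8·0.9754) ≈ 0.0201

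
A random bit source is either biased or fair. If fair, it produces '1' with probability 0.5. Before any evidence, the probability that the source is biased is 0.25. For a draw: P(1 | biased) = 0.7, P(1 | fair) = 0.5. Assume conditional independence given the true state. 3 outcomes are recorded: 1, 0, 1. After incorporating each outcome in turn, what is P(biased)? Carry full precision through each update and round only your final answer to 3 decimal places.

After '1': P(biased) = 0.7·0.2500 / (0.7·0.2500 + 0.5·0.7500) ≈ 0.3182
After '0': P(biased) = 0.3·0.3182 / (0.3·0.3182 + 0.5·0.6818) ≈ 0.2188
After '1': P(biased) = 0.7·0.2188 / (0.7·0.2188 + 0.5·0.7812) ≈ 0.2816

0.282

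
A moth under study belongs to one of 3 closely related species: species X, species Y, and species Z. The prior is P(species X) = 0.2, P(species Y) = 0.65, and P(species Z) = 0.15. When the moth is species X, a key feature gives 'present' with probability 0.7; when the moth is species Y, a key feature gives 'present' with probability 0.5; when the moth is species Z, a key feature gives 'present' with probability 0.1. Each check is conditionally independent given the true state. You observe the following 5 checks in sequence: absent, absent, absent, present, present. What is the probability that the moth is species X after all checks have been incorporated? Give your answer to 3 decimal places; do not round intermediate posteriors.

0.110

Apply Bayes' rule sequentially, carrying P(species X) forward.
After 'absent': normaliser = 0.3·0.2000 + 0.5·0.6500 + 0.9·0.1500; P(species X) ≈ 0.1154, P(species Y) ≈ 0.6250, P(species Z) ≈ 0.2596
After 'absent': normaliser = 0.3·0.1154 + 0.5·0.6250 + 0.9·0.2596; P(species X) ≈ 0.0596, P(species Y) ≈ 0.5381, P(species Z) ≈ 0.4023
After 'absent': normaliser = 0.3·0.0596 + 0.5·0.5381 + 0.9·0.4023; P(species X) ≈ 0.0276, P(species Y) ≈ 0.4145, P(species Z) ≈ 0.5579
After 'present': normaliser = 0.7·0.0276 + 0.5·0.4145 + 0.1·0.5579; P(species X) ≈ 0.0683, P(species Y) ≈ 0.7341, P(species Z) ≈ 0.1976
After 'present': normaliser = 0.7·0.0683 + 0.5·0.7341 + 0.1·0.1976; P(species X) ≈ 0.1100, P(species Y) ≈ 0.8445, P(species Z) ≈ 0.0455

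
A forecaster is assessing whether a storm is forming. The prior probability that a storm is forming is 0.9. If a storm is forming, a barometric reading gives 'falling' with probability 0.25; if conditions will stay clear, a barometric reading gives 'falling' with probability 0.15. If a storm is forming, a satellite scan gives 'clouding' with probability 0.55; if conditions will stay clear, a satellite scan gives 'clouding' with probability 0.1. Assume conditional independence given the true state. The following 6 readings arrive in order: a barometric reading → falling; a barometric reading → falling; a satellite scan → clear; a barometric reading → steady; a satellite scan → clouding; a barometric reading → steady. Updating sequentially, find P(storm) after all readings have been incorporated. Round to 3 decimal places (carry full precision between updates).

0.982

After a barometric reading='falling': P(storm) = 0.25·0.9000 / (0.25·0.9000 + 0.15·0.1000) ≈ 0.9375
After a barometric reading='falling': P(storm) = 0.25·0.9375 / (0.25·0.9375 + 0.15·0.0625) ≈ 0.9615
After a satellite scan='clear': P(storm) = 0.45·0.9615 / (0.45·0.9615 + 0.9·0.0385) ≈ 0.9259
After a barometric reading='steady': P(storm) = 0.75·0.9259 / (0.75·0.9259 + 0.85·0.0741) ≈ 0.9169
After a satellite scan='clouding': P(storm) = 0.55·0.9169 / (0.55·0.9169 + 0.1·0.0831) ≈ 0.9838
After a barometric reading='steady': P(storm) = 0.75·0.9838 / (0.75·0.9838 + 0.85·0.0162) ≈ 0.9817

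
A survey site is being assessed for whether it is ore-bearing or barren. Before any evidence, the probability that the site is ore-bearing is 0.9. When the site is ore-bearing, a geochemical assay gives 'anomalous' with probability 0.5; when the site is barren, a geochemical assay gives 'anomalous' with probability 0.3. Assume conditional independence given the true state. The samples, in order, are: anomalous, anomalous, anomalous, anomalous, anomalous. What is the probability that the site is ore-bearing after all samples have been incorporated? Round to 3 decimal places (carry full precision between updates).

After 'anomalous': P(ore) = 0.5·0.9000 / (0.5·0.9000 + 0.3·0.1000) ≈ 0.9375
After 'anomalous': P(ore) = 0.5·0.9375 / (0.5·0.9375 + 0.3·0.0625) ≈ 0.9615
After 'anomalous': P(ore) = 0.5·0.9615 / (0.5·0.9615 + 0.3·0.0385) ≈ 0.9766
After 'anomalous': P(ore) = 0.5·0.9766 / (0.5·0.9766 + 0.3·0.0234) ≈ 0.9858
After 'anomalous': P(ore) = 0.5·0.9858 / (0.5·0.9858 + 0.3·0.0142) ≈ 0.9914

0.991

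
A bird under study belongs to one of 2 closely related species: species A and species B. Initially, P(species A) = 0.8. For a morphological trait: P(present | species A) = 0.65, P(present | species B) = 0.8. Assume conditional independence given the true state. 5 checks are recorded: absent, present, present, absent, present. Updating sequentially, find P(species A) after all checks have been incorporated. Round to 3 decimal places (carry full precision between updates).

After 'absent': P(species A) = 0.35·0.8000 / (0.35·0.8000 + 0.2·0.2000) ≈ 0.8750
After 'present': P(species A) = 0.65·0.8750 / (0.65·0.8750 + 0.8·0.1250) ≈ 0.8505
After 'present': P(species A) = 0.65·0.8505 / (0.65·0.8505 + 0.8·0.1495) ≈ 0.8221
After 'absent': P(species A) = 0.35·0.8221 / (0.35·0.8221 + 0.2·0.1779) ≈ 0.8900
After 'present': P(species A) = 0.65·0.8900 / (0.65·0.8900 + 0.8·0.1100) ≈ 0.8679

0.868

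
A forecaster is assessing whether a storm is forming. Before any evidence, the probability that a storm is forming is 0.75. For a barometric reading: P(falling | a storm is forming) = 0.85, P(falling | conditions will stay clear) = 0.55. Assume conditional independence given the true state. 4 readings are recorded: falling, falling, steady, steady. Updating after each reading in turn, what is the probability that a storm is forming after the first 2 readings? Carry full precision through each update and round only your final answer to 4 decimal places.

0.8775

Apply Bayes' rule sequentially, carrying P(storm) forward.
After 'falling': P(storm) = 0.85·0.7500 / (0.85·0.7500 + 0.55·0.2500) ≈ 0.8226
After 'falling': P(storm) = 0.85·0.8226 / (0.85·0.8226 + 0.55·0.1774) ≈ 0.8775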